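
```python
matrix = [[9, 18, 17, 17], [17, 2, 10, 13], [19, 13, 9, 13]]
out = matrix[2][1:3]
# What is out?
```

matrix[2] = [19, 13, 9, 13]. matrix[2] has length 4. The slice matrix[2][1:3] selects indices [1, 2] (1->13, 2->9), giving [13, 9].

[13, 9]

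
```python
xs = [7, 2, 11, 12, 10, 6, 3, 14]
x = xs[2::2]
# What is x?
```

xs has length 8. The slice xs[2::2] selects indices [2, 4, 6] (2->11, 4->10, 6->3), giving [11, 10, 3].

[11, 10, 3]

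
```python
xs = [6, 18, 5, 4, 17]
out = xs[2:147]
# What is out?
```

xs has length 5. The slice xs[2:147] selects indices [2, 3, 4] (2->5, 3->4, 4->17), giving [5, 4, 17].

[5, 4, 17]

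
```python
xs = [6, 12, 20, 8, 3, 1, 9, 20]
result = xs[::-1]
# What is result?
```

xs has length 8. The slice xs[::-1] selects indices [7, 6, 5, 4, 3, 2, 1, 0] (7->20, 6->9, 5->1, 4->3, 3->8, 2->20, 1->12, 0->6), giving [20, 9, 1, 3, 8, 20, 12, 6].

[20, 9, 1, 3, 8, 20, 12, 6]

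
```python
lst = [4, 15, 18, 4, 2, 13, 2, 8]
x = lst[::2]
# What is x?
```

lst has length 8. The slice lst[::2] selects indices [0, 2, 4, 6] (0->4, 2->18, 4->2, 6->2), giving [4, 18, 2, 2].

[4, 18, 2, 2]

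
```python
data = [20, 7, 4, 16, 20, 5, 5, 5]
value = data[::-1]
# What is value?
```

data has length 8. The slice data[::-1] selects indices [7, 6, 5, 4, 3, 2, 1, 0] (7->5, 6->5, 5->5, 4->20, 3->16, 2->4, 1->7, 0->20), giving [5, 5, 5, 20, 16, 4, 7, 20].

[5, 5, 5, 20, 16, 4, 7, 20]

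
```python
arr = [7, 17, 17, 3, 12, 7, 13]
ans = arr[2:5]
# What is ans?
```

arr has length 7. The slice arr[2:5] selects indices [2, 3, 4] (2->17, 3->3, 4->12), giving [17, 3, 12].

[17, 3, 12]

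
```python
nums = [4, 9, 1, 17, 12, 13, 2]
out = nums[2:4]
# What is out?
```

nums has length 7. The slice nums[2:4] selects indices [2, 3] (2->1, 3->17), giving [1, 17].

[1, 17]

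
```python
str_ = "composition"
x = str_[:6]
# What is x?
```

str_ has length 11. The slice str_[:6] selects indices [0, 1, 2, 3, 4, 5] (0->'c', 1->'o', 2->'m', 3->'p', 4->'o', 5->'s'), giving 'compos'.

'compos'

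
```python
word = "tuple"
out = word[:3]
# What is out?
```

word has length 5. The slice word[:3] selects indices [0, 1, 2] (0->'t', 1->'u', 2->'p'), giving 'tup'.

'tup'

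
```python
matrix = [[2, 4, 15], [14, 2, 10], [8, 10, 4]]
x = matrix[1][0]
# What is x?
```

matrix[1] = [14, 2, 10]. Taking column 0 of that row yields 14.

14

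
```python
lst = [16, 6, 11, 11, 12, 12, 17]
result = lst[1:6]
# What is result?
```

lst has length 7. The slice lst[1:6] selects indices [1, 2, 3, 4, 5] (1->6, 2->11, 3->11, 4->12, 5->12), giving [6, 11, 11, 12, 12].

[6, 11, 11, 12, 12]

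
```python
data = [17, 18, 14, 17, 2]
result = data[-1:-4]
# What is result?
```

data has length 5. The slice data[-1:-4] resolves to an empty index range, so the result is [].

[]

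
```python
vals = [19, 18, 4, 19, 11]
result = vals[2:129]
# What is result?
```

vals has length 5. The slice vals[2:129] selects indices [2, 3, 4] (2->4, 3->19, 4->11), giving [4, 19, 11].

[4, 19, 11]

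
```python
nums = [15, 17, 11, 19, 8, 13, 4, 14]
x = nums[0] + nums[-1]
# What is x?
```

nums has length 8. nums[0] = 15.
nums has length 8. Negative index -1 maps to positive index 8 + (-1) = 7. nums[7] = 14.
Sum: 15 + 14 = 29.

29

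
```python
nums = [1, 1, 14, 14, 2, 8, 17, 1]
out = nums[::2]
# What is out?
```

nums has length 8. The slice nums[::2] selects indices [0, 2, 4, 6] (0->1, 2->14, 4->2, 6->17), giving [1, 14, 2, 17].

[1, 14, 2, 17]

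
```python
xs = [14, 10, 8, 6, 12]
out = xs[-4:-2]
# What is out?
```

xs has length 5. The slice xs[-4:-2] selects indices [1, 2] (1->10, 2->8), giving [10, 8].

[10, 8]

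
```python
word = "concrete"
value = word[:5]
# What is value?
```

word has length 8. The slice word[:5] selects indices [0, 1, 2, 3, 4] (0->'c', 1->'o', 2->'n', 3->'c', 4->'r'), giving 'concr'.

'concr'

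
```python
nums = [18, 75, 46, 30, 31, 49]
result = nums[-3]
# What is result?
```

nums has length 6. Negative index -3 maps to positive index 6 + (-3) = 3. nums[3] = 30.

30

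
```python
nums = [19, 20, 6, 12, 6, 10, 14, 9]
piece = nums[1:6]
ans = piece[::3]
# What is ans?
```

nums has length 8. The slice nums[1:6] selects indices [1, 2, 3, 4, 5] (1->20, 2->6, 3->12, 4->6, 5->10), giving [20, 6, 12, 6, 10]. So piece = [20, 6, 12, 6, 10]. piece has length 5. The slice piece[::3] selects indices [0, 3] (0->20, 3->6), giving [20, 6].

[20, 6]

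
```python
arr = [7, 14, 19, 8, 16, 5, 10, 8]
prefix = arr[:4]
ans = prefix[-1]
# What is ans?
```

arr has length 8. The slice arr[:4] selects indices [0, 1, 2, 3] (0->7, 1->14, 2->19, 3->8), giving [7, 14, 19, 8]. So prefix = [7, 14, 19, 8]. Then prefix[-1] = 8.

8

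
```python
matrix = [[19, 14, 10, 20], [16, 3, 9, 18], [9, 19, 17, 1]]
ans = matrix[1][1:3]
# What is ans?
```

matrix[1] = [16, 3, 9, 18]. matrix[1] has length 4. The slice matrix[1][1:3] selects indices [1, 2] (1->3, 2->9), giving [3, 9].

[3, 9]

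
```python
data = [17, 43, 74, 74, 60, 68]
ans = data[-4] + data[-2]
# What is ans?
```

data has length 6. Negative index -4 maps to positive index 6 + (-4) = 2. data[2] = 74.
data has length 6. Negative index -2 maps to positive index 6 + (-2) = 4. data[4] = 60.
Sum: 74 + 60 = 134.

134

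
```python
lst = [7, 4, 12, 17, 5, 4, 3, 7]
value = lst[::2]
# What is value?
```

lst has length 8. The slice lst[::2] selects indices [0, 2, 4, 6] (0->7, 2->12, 4->5, 6->3), giving [7, 12, 5, 3].

[7, 12, 5, 3]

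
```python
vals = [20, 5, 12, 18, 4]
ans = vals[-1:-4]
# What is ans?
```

vals has length 5. The slice vals[-1:-4] resolves to an empty index range, so the result is [].

[]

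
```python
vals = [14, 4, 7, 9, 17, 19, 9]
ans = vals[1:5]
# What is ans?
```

vals has length 7. The slice vals[1:5] selects indices [1, 2, 3, 4] (1->4, 2->7, 3->9, 4->17), giving [4, 7, 9, 17].

[4, 7, 9, 17]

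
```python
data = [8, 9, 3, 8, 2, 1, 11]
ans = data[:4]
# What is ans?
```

data has length 7. The slice data[:4] selects indices [0, 1, 2, 3] (0->8, 1->9, 2->3, 3->8), giving [8, 9, 3, 8].

[8, 9, 3, 8]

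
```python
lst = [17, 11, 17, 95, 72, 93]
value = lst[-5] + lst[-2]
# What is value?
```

lst has length 6. Negative index -5 maps to positive index 6 + (-5) = 1. lst[1] = 11.
lst has length 6. Negative index -2 maps to positive index 6 + (-2) = 4. lst[4] = 72.
Sum: 11 + 72 = 83.

83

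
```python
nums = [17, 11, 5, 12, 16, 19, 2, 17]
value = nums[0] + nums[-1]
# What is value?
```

nums has length 8. nums[0] = 17.
nums has length 8. Negative index -1 maps to positive index 8 + (-1) = 7. nums[7] = 17.
Sum: 17 + 17 = 34.

34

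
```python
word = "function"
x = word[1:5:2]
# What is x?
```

word has length 8. The slice word[1:5:2] selects indices [1, 3] (1->'u', 3->'c'), giving 'uc'.

'uc'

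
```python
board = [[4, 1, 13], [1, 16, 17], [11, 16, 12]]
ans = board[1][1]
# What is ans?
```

board[1] = [1, 16, 17]. Taking column 1 of that row yields 16.

16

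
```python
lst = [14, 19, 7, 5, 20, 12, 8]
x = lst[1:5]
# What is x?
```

lst has length 7. The slice lst[1:5] selects indices [1, 2, 3, 4] (1->19, 2->7, 3->5, 4->20), giving [19, 7, 5, 20].

[19, 7, 5, 20]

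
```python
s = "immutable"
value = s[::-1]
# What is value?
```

s has length 9. The slice s[::-1] selects indices [8, 7, 6, 5, 4, 3, 2, 1, 0] (8->'e', 7->'l', 6->'b', 5->'a', 4->'t', 3->'u', 2->'m', 1->'m', 0->'i'), giving 'elbatummi'.

'elbatummi'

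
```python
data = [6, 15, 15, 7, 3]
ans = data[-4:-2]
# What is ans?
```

data has length 5. The slice data[-4:-2] selects indices [1, 2] (1->15, 2->15), giving [15, 15].

[15, 15]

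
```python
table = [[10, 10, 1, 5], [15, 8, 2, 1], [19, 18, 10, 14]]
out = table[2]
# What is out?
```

table has 3 rows. Row 2 is [19, 18, 10, 14].

[19, 18, 10, 14]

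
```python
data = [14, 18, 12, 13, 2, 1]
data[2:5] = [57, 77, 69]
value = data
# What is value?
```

data starts as [14, 18, 12, 13, 2, 1] (length 6). The slice data[2:5] covers indices [2, 3, 4] with values [12, 13, 2]. Replacing that slice with [57, 77, 69] (same length) produces [14, 18, 57, 77, 69, 1].

[14, 18, 57, 77, 69, 1]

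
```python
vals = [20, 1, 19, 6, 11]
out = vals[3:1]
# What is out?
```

vals has length 5. The slice vals[3:1] resolves to an empty index range, so the result is [].

[]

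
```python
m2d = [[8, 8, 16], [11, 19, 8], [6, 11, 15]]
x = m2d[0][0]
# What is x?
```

m2d[0] = [8, 8, 16]. Taking column 0 of that row yields 8.

8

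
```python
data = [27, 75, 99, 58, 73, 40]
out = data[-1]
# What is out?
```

data has length 6. Negative index -1 maps to positive index 6 + (-1) = 5. data[5] = 40.

40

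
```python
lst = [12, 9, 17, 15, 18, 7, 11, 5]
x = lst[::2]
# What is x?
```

lst has length 8. The slice lst[::2] selects indices [0, 2, 4, 6] (0->12, 2->17, 4->18, 6->11), giving [12, 17, 18, 11].

[12, 17, 18, 11]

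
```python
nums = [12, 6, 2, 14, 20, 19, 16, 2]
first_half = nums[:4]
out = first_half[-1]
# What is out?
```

nums has length 8. The slice nums[:4] selects indices [0, 1, 2, 3] (0->12, 1->6, 2->2, 3->14), giving [12, 6, 2, 14]. So first_half = [12, 6, 2, 14]. Then first_half[-1] = 14.

14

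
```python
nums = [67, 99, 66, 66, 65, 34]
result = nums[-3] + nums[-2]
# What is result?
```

nums has length 6. Negative index -3 maps to positive index 6 + (-3) = 3. nums[3] = 66.
nums has length 6. Negative index -2 maps to positive index 6 + (-2) = 4. nums[4] = 65.
Sum: 66 + 65 = 131.

131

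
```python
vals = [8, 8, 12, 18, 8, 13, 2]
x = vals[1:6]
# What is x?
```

vals has length 7. The slice vals[1:6] selects indices [1, 2, 3, 4, 5] (1->8, 2->12, 3->18, 4->8, 5->13), giving [8, 12, 18, 8, 13].

[8, 12, 18, 8, 13]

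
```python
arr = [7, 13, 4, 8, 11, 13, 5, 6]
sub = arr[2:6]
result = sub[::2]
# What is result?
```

arr has length 8. The slice arr[2:6] selects indices [2, 3, 4, 5] (2->4, 3->8, 4->11, 5->13), giving [4, 8, 11, 13]. So sub = [4, 8, 11, 13]. sub has length 4. The slice sub[::2] selects indices [0, 2] (0->4, 2->11), giving [4, 11].

[4, 11]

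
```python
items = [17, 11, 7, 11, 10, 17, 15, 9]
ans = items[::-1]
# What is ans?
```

items has length 8. The slice items[::-1] selects indices [7, 6, 5, 4, 3, 2, 1, 0] (7->9, 6->15, 5->17, 4->10, 3->11, 2->7, 1->11, 0->17), giving [9, 15, 17, 10, 11, 7, 11, 17].

[9, 15, 17, 10, 11, 7, 11, 17]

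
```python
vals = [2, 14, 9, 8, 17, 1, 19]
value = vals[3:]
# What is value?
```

vals has length 7. The slice vals[3:] selects indices [3, 4, 5, 6] (3->8, 4->17, 5->1, 6->19), giving [8, 17, 1, 19].

[8, 17, 1, 19]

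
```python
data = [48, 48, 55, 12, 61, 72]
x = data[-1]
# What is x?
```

data has length 6. Negative index -1 maps to positive index 6 + (-1) = 5. data[5] = 72.

72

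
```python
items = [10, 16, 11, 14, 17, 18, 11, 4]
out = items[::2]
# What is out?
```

items has length 8. The slice items[::2] selects indices [0, 2, 4, 6] (0->10, 2->11, 4->17, 6->11), giving [10, 11, 17, 11].

[10, 11, 17, 11]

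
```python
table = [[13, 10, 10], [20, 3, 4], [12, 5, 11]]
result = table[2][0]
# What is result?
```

table[2] = [12, 5, 11]. Taking column 0 of that row yields 12.

12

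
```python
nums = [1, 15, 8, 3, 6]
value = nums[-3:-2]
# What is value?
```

nums has length 5. The slice nums[-3:-2] selects indices [2] (2->8), giving [8].

[8]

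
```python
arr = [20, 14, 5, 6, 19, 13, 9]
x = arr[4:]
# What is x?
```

arr has length 7. The slice arr[4:] selects indices [4, 5, 6] (4->19, 5->13, 6->9), giving [19, 13, 9].

[19, 13, 9]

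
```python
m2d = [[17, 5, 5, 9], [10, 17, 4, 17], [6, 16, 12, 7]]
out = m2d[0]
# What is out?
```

m2d has 3 rows. Row 0 is [17, 5, 5, 9].

[17, 5, 5, 9]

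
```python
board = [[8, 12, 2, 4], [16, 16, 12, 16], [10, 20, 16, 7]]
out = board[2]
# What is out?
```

board has 3 rows. Row 2 is [10, 20, 16, 7].

[10, 20, 16, 7]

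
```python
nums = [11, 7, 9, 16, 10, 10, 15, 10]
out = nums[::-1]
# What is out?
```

nums has length 8. The slice nums[::-1] selects indices [7, 6, 5, 4, 3, 2, 1, 0] (7->10, 6->15, 5->10, 4->10, 3->16, 2->9, 1->7, 0->11), giving [10, 15, 10, 10, 16, 9, 7, 11].

[10, 15, 10, 10, 16, 9, 7, 11]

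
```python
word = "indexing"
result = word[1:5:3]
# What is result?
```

word has length 8. The slice word[1:5:3] selects indices [1, 4] (1->'n', 4->'x'), giving 'nx'.

'nx'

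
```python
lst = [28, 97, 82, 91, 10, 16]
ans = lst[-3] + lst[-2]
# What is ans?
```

lst has length 6. Negative index -3 maps to positive index 6 + (-3) = 3. lst[3] = 91.
lst has length 6. Negative index -2 maps to positive index 6 + (-2) = 4. lst[4] = 10.
Sum: 91 + 10 = 101.

101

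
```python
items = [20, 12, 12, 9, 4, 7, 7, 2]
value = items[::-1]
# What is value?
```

items has length 8. The slice items[::-1] selects indices [7, 6, 5, 4, 3, 2, 1, 0] (7->2, 6->7, 5->7, 4->4, 3->9, 2->12, 1->12, 0->20), giving [2, 7, 7, 4, 9, 12, 12, 20].

[2, 7, 7, 4, 9, 12, 12, 20]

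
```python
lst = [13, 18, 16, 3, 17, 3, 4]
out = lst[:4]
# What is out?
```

lst has length 7. The slice lst[:4] selects indices [0, 1, 2, 3] (0->13, 1->18, 2->16, 3->3), giving [13, 18, 16, 3].

[13, 18, 16, 3]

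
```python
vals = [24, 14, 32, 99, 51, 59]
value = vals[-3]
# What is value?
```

vals has length 6. Negative index -3 maps to positive index 6 + (-3) = 3. vals[3] = 99.

99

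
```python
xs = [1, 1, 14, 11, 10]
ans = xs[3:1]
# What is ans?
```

xs has length 5. The slice xs[3:1] resolves to an empty index range, so the result is [].

[]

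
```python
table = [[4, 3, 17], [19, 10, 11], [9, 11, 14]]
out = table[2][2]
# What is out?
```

table[2] = [9, 11, 14]. Taking column 2 of that row yields 14.

14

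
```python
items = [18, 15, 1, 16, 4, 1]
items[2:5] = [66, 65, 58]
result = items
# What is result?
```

items starts as [18, 15, 1, 16, 4, 1] (length 6). The slice items[2:5] covers indices [2, 3, 4] with values [1, 16, 4]. Replacing that slice with [66, 65, 58] (same length) produces [18, 15, 66, 65, 58, 1].

[18, 15, 66, 65, 58, 1]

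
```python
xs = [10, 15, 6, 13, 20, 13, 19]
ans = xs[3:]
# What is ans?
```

xs has length 7. The slice xs[3:] selects indices [3, 4, 5, 6] (3->13, 4->20, 5->13, 6->19), giving [13, 20, 13, 19].

[13, 20, 13, 19]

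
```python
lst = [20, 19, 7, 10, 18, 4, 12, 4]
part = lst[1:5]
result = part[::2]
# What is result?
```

lst has length 8. The slice lst[1:5] selects indices [1, 2, 3, 4] (1->19, 2->7, 3->10, 4->18), giving [19, 7, 10, 18]. So part = [19, 7, 10, 18]. part has length 4. The slice part[::2] selects indices [0, 2] (0->19, 2->10), giving [19, 10].

[19, 10]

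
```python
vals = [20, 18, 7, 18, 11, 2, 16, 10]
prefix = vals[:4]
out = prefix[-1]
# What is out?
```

vals has length 8. The slice vals[:4] selects indices [0, 1, 2, 3] (0->20, 1->18, 2->7, 3->18), giving [20, 18, 7, 18]. So prefix = [20, 18, 7, 18]. Then prefix[-1] = 18.

18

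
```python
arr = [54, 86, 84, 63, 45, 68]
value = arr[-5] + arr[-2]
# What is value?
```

arr has length 6. Negative index -5 maps to positive index 6 + (-5) = 1. arr[1] = 86.
arr has length 6. Negative index -2 maps to positive index 6 + (-2) = 4. arr[4] = 45.
Sum: 86 + 45 = 131.

131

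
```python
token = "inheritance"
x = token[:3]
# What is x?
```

token has length 11. The slice token[:3] selects indices [0, 1, 2] (0->'i', 1->'n', 2->'h'), giving 'inh'.

'inh'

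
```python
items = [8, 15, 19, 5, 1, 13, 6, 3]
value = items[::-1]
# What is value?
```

items has length 8. The slice items[::-1] selects indices [7, 6, 5, 4, 3, 2, 1, 0] (7->3, 6->6, 5->13, 4->1, 3->5, 2->19, 1->15, 0->8), giving [3, 6, 13, 1, 5, 19, 15, 8].

[3, 6, 13, 1, 5, 19, 15, 8]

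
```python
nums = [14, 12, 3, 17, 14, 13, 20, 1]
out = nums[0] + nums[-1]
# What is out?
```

nums has length 8. nums[0] = 14.
nums has length 8. Negative index -1 maps to positive index 8 + (-1) = 7. nums[7] = 1.
Sum: 14 + 1 = 15.

15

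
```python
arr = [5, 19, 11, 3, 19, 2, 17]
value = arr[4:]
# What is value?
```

arr has length 7. The slice arr[4:] selects indices [4, 5, 6] (4->19, 5->2, 6->17), giving [19, 2, 17].

[19, 2, 17]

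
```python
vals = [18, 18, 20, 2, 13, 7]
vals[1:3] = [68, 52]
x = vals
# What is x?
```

vals starts as [18, 18, 20, 2, 13, 7] (length 6). The slice vals[1:3] covers indices [1, 2] with values [18, 20]. Replacing that slice with [68, 52] (same length) produces [18, 68, 52, 2, 13, 7].

[18, 68, 52, 2, 13, 7]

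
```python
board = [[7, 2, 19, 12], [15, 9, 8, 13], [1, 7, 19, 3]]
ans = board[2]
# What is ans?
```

board has 3 rows. Row 2 is [1, 7, 19, 3].

[1, 7, 19, 3]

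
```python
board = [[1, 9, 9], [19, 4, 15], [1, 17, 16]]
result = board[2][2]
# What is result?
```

board[2] = [1, 17, 16]. Taking column 2 of that row yields 16.

16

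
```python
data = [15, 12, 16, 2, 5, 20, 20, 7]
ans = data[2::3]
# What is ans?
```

data has length 8. The slice data[2::3] selects indices [2, 5] (2->16, 5->20), giving [16, 20].

[16, 20]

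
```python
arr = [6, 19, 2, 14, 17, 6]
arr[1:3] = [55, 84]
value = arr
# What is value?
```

arr starts as [6, 19, 2, 14, 17, 6] (length 6). The slice arr[1:3] covers indices [1, 2] with values [19, 2]. Replacing that slice with [55, 84] (same length) produces [6, 55, 84, 14, 17, 6].

[6, 55, 84, 14, 17, 6]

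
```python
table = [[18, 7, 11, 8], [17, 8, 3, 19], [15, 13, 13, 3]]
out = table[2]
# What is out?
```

table has 3 rows. Row 2 is [15, 13, 13, 3].

[15, 13, 13, 3]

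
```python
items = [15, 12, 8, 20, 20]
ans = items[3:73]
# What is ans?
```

items has length 5. The slice items[3:73] selects indices [3, 4] (3->20, 4->20), giving [20, 20].

[20, 20]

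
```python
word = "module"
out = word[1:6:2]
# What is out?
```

word has length 6. The slice word[1:6:2] selects indices [1, 3, 5] (1->'o', 3->'u', 5->'e'), giving 'oue'.

'oue'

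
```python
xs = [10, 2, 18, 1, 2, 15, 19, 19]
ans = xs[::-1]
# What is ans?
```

xs has length 8. The slice xs[::-1] selects indices [7, 6, 5, 4, 3, 2, 1, 0] (7->19, 6->19, 5->15, 4->2, 3->1, 2->18, 1->2, 0->10), giving [19, 19, 15, 2, 1, 18, 2, 10].

[19, 19, 15, 2, 1, 18, 2, 10]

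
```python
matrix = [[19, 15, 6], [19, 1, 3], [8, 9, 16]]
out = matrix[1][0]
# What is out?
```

matrix[1] = [19, 1, 3]. Taking column 0 of that row yields 19.

19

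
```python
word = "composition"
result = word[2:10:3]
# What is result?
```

word has length 11. The slice word[2:10:3] selects indices [2, 5, 8] (2->'m', 5->'s', 8->'i'), giving 'msi'.

'msi'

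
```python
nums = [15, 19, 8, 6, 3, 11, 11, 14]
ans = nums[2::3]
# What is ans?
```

nums has length 8. The slice nums[2::3] selects indices [2, 5] (2->8, 5->11), giving [8, 11].

[8, 11]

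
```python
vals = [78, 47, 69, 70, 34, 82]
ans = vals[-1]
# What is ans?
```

vals has length 6. Negative index -1 maps to positive index 6 + (-1) = 5. vals[5] = 82.

82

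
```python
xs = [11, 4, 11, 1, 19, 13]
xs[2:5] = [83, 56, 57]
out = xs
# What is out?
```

xs starts as [11, 4, 11, 1, 19, 13] (length 6). The slice xs[2:5] covers indices [2, 3, 4] with values [11, 1, 19]. Replacing that slice with [83, 56, 57] (same length) produces [11, 4, 83, 56, 57, 13].

[11, 4, 83, 56, 57, 13]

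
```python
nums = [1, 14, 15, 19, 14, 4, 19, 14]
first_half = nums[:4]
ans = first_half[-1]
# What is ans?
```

nums has length 8. The slice nums[:4] selects indices [0, 1, 2, 3] (0->1, 1->14, 2->15, 3->19), giving [1, 14, 15, 19]. So first_half = [1, 14, 15, 19]. Then first_half[-1] = 19.

19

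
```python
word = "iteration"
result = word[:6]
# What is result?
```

word has length 9. The slice word[:6] selects indices [0, 1, 2, 3, 4, 5] (0->'i', 1->'t', 2->'e', 3->'r', 4->'a', 5->'t'), giving 'iterat'.

'iterat'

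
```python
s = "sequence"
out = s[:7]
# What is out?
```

s has length 8. The slice s[:7] selects indices [0, 1, 2, 3, 4, 5, 6] (0->'s', 1->'e', 2->'q', 3->'u', 4->'e', 5->'n', 6->'c'), giving 'sequenc'.

'sequenc'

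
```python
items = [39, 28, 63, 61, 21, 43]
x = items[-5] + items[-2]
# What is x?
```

items has length 6. Negative index -5 maps to positive index 6 + (-5) = 1. items[1] = 28.
items has length 6. Negative index -2 maps to positive index 6 + (-2) = 4. items[4] = 21.
Sum: 28 + 21 = 49.

49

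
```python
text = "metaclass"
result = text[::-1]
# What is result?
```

text has length 9. The slice text[::-1] selects indices [8, 7, 6, 5, 4, 3, 2, 1, 0] (8->'s', 7->'s', 6->'a', 5->'l', 4->'c', 3->'a', 2->'t', 1->'e', 0->'m'), giving 'ssalcatem'.

'ssalcatem'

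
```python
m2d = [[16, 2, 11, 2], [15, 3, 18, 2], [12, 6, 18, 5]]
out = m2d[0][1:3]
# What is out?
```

m2d[0] = [16, 2, 11, 2]. m2d[0] has length 4. The slice m2d[0][1:3] selects indices [1, 2] (1->2, 2->11), giving [2, 11].

[2, 11]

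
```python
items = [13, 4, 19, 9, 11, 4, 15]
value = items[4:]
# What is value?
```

items has length 7. The slice items[4:] selects indices [4, 5, 6] (4->11, 5->4, 6->15), giving [11, 4, 15].

[11, 4, 15]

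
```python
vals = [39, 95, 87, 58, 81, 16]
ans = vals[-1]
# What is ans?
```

vals has length 6. Negative index -1 maps to positive index 6 + (-1) = 5. vals[5] = 16.

16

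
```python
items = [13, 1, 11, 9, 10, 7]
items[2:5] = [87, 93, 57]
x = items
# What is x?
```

items starts as [13, 1, 11, 9, 10, 7] (length 6). The slice items[2:5] covers indices [2, 3, 4] with values [11, 9, 10]. Replacing that slice with [87, 93, 57] (same length) produces [13, 1, 87, 93, 57, 7].

[13, 1, 87, 93, 57, 7]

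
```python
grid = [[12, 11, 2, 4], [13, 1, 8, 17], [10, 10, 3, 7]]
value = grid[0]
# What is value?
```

grid has 3 rows. Row 0 is [12, 11, 2, 4].

[12, 11, 2, 4]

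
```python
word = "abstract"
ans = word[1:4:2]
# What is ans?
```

word has length 8. The slice word[1:4:2] selects indices [1, 3] (1->'b', 3->'t'), giving 'bt'.

'bt'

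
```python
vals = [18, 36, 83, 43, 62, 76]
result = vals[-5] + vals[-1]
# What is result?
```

vals has length 6. Negative index -5 maps to positive index 6 + (-5) = 1. vals[1] = 36.
vals has length 6. Negative index -1 maps to positive index 6 + (-1) = 5. vals[5] = 76.
Sum: 36 + 76 = 112.

112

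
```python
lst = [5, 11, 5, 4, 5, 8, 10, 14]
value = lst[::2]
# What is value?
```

lst has length 8. The slice lst[::2] selects indices [0, 2, 4, 6] (0->5, 2->5, 4->5, 6->10), giving [5, 5, 5, 10].

[5, 5, 5, 10]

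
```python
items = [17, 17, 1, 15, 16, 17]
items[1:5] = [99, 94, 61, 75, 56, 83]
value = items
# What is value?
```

items starts as [17, 17, 1, 15, 16, 17] (length 6). The slice items[1:5] covers indices [1, 2, 3, 4] with values [17, 1, 15, 16]. Replacing that slice with [99, 94, 61, 75, 56, 83] (different length) produces [17, 99, 94, 61, 75, 56, 83, 17].

[17, 99, 94, 61, 75, 56, 83, 17]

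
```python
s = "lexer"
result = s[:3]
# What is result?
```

s has length 5. The slice s[:3] selects indices [0, 1, 2] (0->'l', 1->'e', 2->'x'), giving 'lex'.

'lex'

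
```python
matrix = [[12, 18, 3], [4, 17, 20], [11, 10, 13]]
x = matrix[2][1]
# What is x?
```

matrix[2] = [11, 10, 13]. Taking column 1 of that row yields 10.

10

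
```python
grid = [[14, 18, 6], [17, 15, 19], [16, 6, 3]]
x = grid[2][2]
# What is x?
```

grid[2] = [16, 6, 3]. Taking column 2 of that row yields 3.

3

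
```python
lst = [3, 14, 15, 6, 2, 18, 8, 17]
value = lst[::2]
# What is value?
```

lst has length 8. The slice lst[::2] selects indices [0, 2, 4, 6] (0->3, 2->15, 4->2, 6->8), giving [3, 15, 2, 8].

[3, 15, 2, 8]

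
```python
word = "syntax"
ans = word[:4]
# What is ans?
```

word has length 6. The slice word[:4] selects indices [0, 1, 2, 3] (0->'s', 1->'y', 2->'n', 3->'t'), giving 'synt'.

'synt'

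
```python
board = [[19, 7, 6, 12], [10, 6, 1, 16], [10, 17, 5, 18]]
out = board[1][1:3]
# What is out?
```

board[1] = [10, 6, 1, 16]. board[1] has length 4. The slice board[1][1:3] selects indices [1, 2] (1->6, 2->1), giving [6, 1].

[6, 1]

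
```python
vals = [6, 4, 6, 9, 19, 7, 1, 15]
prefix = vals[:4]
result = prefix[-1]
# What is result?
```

vals has length 8. The slice vals[:4] selects indices [0, 1, 2, 3] (0->6, 1->4, 2->6, 3->9), giving [6, 4, 6, 9]. So prefix = [6, 4, 6, 9]. Then prefix[-1] = 9.

9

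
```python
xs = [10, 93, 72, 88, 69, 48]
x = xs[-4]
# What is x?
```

xs has length 6. Negative index -4 maps to positive index 6 + (-4) = 2. xs[2] = 72.

72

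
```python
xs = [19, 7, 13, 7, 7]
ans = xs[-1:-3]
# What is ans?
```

xs has length 5. The slice xs[-1:-3] resolves to an empty index range, so the result is [].

[]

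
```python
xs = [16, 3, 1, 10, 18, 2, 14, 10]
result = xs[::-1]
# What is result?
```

xs has length 8. The slice xs[::-1] selects indices [7, 6, 5, 4, 3, 2, 1, 0] (7->10, 6->14, 5->2, 4->18, 3->10, 2->1, 1->3, 0->16), giving [10, 14, 2, 18, 10, 1, 3, 16].

[10, 14, 2, 18, 10, 1, 3, 16]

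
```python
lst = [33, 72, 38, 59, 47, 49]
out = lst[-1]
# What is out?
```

lst has length 6. Negative index -1 maps to positive index 6 + (-1) = 5. lst[5] = 49.

49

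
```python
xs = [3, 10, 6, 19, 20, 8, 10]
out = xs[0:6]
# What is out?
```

xs has length 7. The slice xs[0:6] selects indices [0, 1, 2, 3, 4, 5] (0->3, 1->10, 2->6, 3->19, 4->20, 5->8), giving [3, 10, 6, 19, 20, 8].

[3, 10, 6, 19, 20, 8]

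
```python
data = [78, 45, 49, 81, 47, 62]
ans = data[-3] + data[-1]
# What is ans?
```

data has length 6. Negative index -3 maps to positive index 6 + (-3) = 3. data[3] = 81.
data has length 6. Negative index -1 maps to positive index 6 + (-1) = 5. data[5] = 62.
Sum: 81 + 62 = 143.

143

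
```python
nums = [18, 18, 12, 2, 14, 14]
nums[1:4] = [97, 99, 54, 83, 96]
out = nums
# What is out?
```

nums starts as [18, 18, 12, 2, 14, 14] (length 6). The slice nums[1:4] covers indices [1, 2, 3] with values [18, 12, 2]. Replacing that slice with [97, 99, 54, 83, 96] (different length) produces [18, 97, 99, 54, 83, 96, 14, 14].

[18, 97, 99, 54, 83, 96, 14, 14]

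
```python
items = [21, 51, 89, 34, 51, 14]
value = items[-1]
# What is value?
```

items has length 6. Negative index -1 maps to positive index 6 + (-1) = 5. items[5] = 14.

14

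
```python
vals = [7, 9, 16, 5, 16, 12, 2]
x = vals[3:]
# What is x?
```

vals has length 7. The slice vals[3:] selects indices [3, 4, 5, 6] (3->5, 4->16, 5->12, 6->2), giving [5, 16, 12, 2].

[5, 16, 12, 2]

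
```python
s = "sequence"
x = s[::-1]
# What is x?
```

s has length 8. The slice s[::-1] selects indices [7, 6, 5, 4, 3, 2, 1, 0] (7->'e', 6->'c', 5->'n', 4->'e', 3->'u', 2->'q', 1->'e', 0->'s'), giving 'ecneuqes'.

'ecneuqes'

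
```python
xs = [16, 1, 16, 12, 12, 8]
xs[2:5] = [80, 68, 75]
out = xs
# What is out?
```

xs starts as [16, 1, 16, 12, 12, 8] (length 6). The slice xs[2:5] covers indices [2, 3, 4] with values [16, 12, 12]. Replacing that slice with [80, 68, 75] (same length) produces [16, 1, 80, 68, 75, 8].

[16, 1, 80, 68, 75, 8]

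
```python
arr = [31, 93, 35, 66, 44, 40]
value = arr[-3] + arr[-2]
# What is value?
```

arr has length 6. Negative index -3 maps to positive index 6 + (-3) = 3. arr[3] = 66.
arr has length 6. Negative index -2 maps to positive index 6 + (-2) = 4. arr[4] = 44.
Sum: 66 + 44 = 110.

110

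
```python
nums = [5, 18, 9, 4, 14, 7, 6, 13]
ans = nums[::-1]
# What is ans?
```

nums has length 8. The slice nums[::-1] selects indices [7, 6, 5, 4, 3, 2, 1, 0] (7->13, 6->6, 5->7, 4->14, 3->4, 2->9, 1->18, 0->5), giving [13, 6, 7, 14, 4, 9, 18, 5].

[13, 6, 7, 14, 4, 9, 18, 5]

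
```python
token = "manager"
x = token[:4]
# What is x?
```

token has length 7. The slice token[:4] selects indices [0, 1, 2, 3] (0->'m', 1->'a', 2->'n', 3->'a'), giving 'mana'.

'mana'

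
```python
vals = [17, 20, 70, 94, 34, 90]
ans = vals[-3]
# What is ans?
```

vals has length 6. Negative index -3 maps to positive index 6 + (-3) = 3. vals[3] = 94.

94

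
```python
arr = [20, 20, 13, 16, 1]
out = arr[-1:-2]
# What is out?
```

arr has length 5. The slice arr[-1:-2] resolves to an empty index range, so the result is [].

[]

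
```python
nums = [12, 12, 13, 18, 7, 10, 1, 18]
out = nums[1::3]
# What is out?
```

nums has length 8. The slice nums[1::3] selects indices [1, 4, 7] (1->12, 4->7, 7->18), giving [12, 7, 18].

[12, 7, 18]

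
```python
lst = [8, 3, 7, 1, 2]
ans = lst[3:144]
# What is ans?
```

lst has length 5. The slice lst[3:144] selects indices [3, 4] (3->1, 4->2), giving [1, 2].

[1, 2]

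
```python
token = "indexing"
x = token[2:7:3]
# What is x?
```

token has length 8. The slice token[2:7:3] selects indices [2, 5] (2->'d', 5->'i'), giving 'di'.

'di'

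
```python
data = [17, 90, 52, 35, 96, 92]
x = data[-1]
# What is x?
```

data has length 6. Negative index -1 maps to positive index 6 + (-1) = 5. data[5] = 92.

92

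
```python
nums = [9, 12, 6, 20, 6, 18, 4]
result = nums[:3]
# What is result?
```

nums has length 7. The slice nums[:3] selects indices [0, 1, 2] (0->9, 1->12, 2->6), giving [9, 12, 6].

[9, 12, 6]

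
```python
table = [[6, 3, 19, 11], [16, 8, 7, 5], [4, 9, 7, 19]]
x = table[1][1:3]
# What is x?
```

table[1] = [16, 8, 7, 5]. table[1] has length 4. The slice table[1][1:3] selects indices [1, 2] (1->8, 2->7), giving [8, 7].

[8, 7]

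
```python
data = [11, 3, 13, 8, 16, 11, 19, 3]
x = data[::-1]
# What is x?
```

data has length 8. The slice data[::-1] selects indices [7, 6, 5, 4, 3, 2, 1, 0] (7->3, 6->19, 5->11, 4->16, 3->8, 2->13, 1->3, 0->11), giving [3, 19, 11, 16, 8, 13, 3, 11].

[3, 19, 11, 16, 8, 13, 3, 11]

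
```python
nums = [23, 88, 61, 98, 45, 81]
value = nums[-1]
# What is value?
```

nums has length 6. Negative index -1 maps to positive index 6 + (-1) = 5. nums[5] = 81.

81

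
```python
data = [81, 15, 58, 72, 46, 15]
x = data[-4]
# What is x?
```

data has length 6. Negative index -4 maps to positive index 6 + (-4) = 2. data[2] = 58.

58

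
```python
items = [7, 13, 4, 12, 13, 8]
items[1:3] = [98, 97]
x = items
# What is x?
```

items starts as [7, 13, 4, 12, 13, 8] (length 6). The slice items[1:3] covers indices [1, 2] with values [13, 4]. Replacing that slice with [98, 97] (same length) produces [7, 98, 97, 12, 13, 8].

[7, 98, 97, 12, 13, 8]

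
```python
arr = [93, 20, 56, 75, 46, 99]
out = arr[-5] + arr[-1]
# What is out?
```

arr has length 6. Negative index -5 maps to positive index 6 + (-5) = 1. arr[1] = 20.
arr has length 6. Negative index -1 maps to positive index 6 + (-1) = 5. arr[5] = 99.
Sum: 20 + 99 = 119.

119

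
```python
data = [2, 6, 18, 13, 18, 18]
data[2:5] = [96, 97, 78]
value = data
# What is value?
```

data starts as [2, 6, 18, 13, 18, 18] (length 6). The slice data[2:5] covers indices [2, 3, 4] with values [18, 13, 18]. Replacing that slice with [96, 97, 78] (same length) produces [2, 6, 96, 97, 78, 18].

[2, 6, 96, 97, 78, 18]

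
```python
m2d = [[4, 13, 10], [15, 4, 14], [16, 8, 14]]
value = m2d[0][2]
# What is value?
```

m2d[0] = [4, 13, 10]. Taking column 2 of that row yields 10.

10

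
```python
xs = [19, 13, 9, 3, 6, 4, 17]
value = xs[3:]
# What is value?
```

xs has length 7. The slice xs[3:] selects indices [3, 4, 5, 6] (3->3, 4->6, 5->4, 6->17), giving [3, 6, 4, 17].

[3, 6, 4, 17]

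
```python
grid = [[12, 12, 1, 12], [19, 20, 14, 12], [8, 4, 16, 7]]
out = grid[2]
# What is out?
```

grid has 3 rows. Row 2 is [8, 4, 16, 7].

[8, 4, 16, 7]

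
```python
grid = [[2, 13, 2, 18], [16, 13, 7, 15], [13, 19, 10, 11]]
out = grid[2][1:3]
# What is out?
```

grid[2] = [13, 19, 10, 11]. grid[2] has length 4. The slice grid[2][1:3] selects indices [1, 2] (1->19, 2->10), giving [19, 10].

[19, 10]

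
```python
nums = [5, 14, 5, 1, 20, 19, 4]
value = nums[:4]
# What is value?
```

nums has length 7. The slice nums[:4] selects indices [0, 1, 2, 3] (0->5, 1->14, 2->5, 3->1), giving [5, 14, 5, 1].

[5, 14, 5, 1]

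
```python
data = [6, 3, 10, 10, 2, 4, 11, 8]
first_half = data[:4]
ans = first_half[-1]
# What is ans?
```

data has length 8. The slice data[:4] selects indices [0, 1, 2, 3] (0->6, 1->3, 2->10, 3->10), giving [6, 3, 10, 10]. So first_half = [6, 3, 10, 10]. Then first_half[-1] = 10.

10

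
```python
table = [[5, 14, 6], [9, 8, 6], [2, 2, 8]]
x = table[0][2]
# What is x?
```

table[0] = [5, 14, 6]. Taking column 2 of that row yields 6.

6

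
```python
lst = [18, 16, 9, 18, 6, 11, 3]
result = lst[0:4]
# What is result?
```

lst has length 7. The slice lst[0:4] selects indices [0, 1, 2, 3] (0->18, 1->16, 2->9, 3->18), giving [18, 16, 9, 18].

[18, 16, 9, 18]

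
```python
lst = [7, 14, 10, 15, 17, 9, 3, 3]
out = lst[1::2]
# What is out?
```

lst has length 8. The slice lst[1::2] selects indices [1, 3, 5, 7] (1->14, 3->15, 5->9, 7->3), giving [14, 15, 9, 3].

[14, 15, 9, 3]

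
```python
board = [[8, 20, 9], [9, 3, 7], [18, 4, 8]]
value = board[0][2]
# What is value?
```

board[0] = [8, 20, 9]. Taking column 2 of that row yields 9.

9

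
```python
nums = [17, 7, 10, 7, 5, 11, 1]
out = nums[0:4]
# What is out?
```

nums has length 7. The slice nums[0:4] selects indices [0, 1, 2, 3] (0->17, 1->7, 2->10, 3->7), giving [17, 7, 10, 7].

[17, 7, 10, 7]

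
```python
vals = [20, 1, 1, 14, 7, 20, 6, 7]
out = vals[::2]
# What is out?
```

vals has length 8. The slice vals[::2] selects indices [0, 2, 4, 6] (0->20, 2->1, 4->7, 6->6), giving [20, 1, 7, 6].

[20, 1, 7, 6]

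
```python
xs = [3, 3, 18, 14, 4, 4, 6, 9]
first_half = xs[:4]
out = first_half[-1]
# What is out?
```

xs has length 8. The slice xs[:4] selects indices [0, 1, 2, 3] (0->3, 1->3, 2->18, 3->14), giving [3, 3, 18, 14]. So first_half = [3, 3, 18, 14]. Then first_half[-1] = 14.

14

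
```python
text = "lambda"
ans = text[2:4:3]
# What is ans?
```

text has length 6. The slice text[2:4:3] selects indices [2] (2->'m'), giving 'm'.

'm'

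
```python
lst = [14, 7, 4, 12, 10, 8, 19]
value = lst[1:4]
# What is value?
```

lst has length 7. The slice lst[1:4] selects indices [1, 2, 3] (1->7, 2->4, 3->12), giving [7, 4, 12].

[7, 4, 12]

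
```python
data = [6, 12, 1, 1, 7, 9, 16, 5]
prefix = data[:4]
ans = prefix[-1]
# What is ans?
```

data has length 8. The slice data[:4] selects indices [0, 1, 2, 3] (0->6, 1->12, 2->1, 3->1), giving [6, 12, 1, 1]. So prefix = [6, 12, 1, 1]. Then prefix[-1] = 1.

1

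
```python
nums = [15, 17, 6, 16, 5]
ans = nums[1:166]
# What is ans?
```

nums has length 5. The slice nums[1:166] selects indices [1, 2, 3, 4] (1->17, 2->6, 3->16, 4->5), giving [17, 6, 16, 5].

[17, 6, 16, 5]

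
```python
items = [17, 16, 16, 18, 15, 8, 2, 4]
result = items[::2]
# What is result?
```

items has length 8. The slice items[::2] selects indices [0, 2, 4, 6] (0->17, 2->16, 4->15, 6->2), giving [17, 16, 15, 2].

[17, 16, 15, 2]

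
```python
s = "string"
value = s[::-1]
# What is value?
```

s has length 6. The slice s[::-1] selects indices [5, 4, 3, 2, 1, 0] (5->'g', 4->'n', 3->'i', 2->'r', 1->'t', 0->'s'), giving 'gnirts'.

'gnirts'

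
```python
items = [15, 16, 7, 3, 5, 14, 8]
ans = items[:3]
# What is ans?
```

items has length 7. The slice items[:3] selects indices [0, 1, 2] (0->15, 1->16, 2->7), giving [15, 16, 7].

[15, 16, 7]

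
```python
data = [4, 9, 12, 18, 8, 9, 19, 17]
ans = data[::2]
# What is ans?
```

data has length 8. The slice data[::2] selects indices [0, 2, 4, 6] (0->4, 2->12, 4->8, 6->19), giving [4, 12, 8, 19].

[4, 12, 8, 19]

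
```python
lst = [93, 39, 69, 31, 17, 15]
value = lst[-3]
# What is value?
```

lst has length 6. Negative index -3 maps to positive index 6 + (-3) = 3. lst[3] = 31.

31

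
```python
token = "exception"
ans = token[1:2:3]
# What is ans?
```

token has length 9. The slice token[1:2:3] selects indices [1] (1->'x'), giving 'x'.

'x'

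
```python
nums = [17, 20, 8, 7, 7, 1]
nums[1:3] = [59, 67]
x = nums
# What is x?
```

nums starts as [17, 20, 8, 7, 7, 1] (length 6). The slice nums[1:3] covers indices [1, 2] with values [20, 8]. Replacing that slice with [59, 67] (same length) produces [17, 59, 67, 7, 7, 1].

[17, 59, 67, 7, 7, 1]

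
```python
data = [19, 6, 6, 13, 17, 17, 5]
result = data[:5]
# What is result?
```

data has length 7. The slice data[:5] selects indices [0, 1, 2, 3, 4] (0->19, 1->6, 2->6, 3->13, 4->17), giving [19, 6, 6, 13, 17].

[19, 6, 6, 13, 17]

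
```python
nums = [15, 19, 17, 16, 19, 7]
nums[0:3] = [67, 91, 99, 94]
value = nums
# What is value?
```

nums starts as [15, 19, 17, 16, 19, 7] (length 6). The slice nums[0:3] covers indices [0, 1, 2] with values [15, 19, 17]. Replacing that slice with [67, 91, 99, 94] (different length) produces [67, 91, 99, 94, 16, 19, 7].

[67, 91, 99, 94, 16, 19, 7]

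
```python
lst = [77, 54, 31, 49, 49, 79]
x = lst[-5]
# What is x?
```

lst has length 6. Negative index -5 maps to positive index 6 + (-5) = 1. lst[1] = 54.

54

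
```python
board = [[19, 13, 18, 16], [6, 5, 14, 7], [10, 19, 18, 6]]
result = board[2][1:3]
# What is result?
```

board[2] = [10, 19, 18, 6]. board[2] has length 4. The slice board[2][1:3] selects indices [1, 2] (1->19, 2->18), giving [19, 18].

[19, 18]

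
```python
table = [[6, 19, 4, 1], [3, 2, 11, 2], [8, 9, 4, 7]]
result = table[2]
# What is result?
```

table has 3 rows. Row 2 is [8, 9, 4, 7].

[8, 9, 4, 7]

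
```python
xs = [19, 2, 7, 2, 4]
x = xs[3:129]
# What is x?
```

xs has length 5. The slice xs[3:129] selects indices [3, 4] (3->2, 4->4), giving [2, 4].

[2, 4]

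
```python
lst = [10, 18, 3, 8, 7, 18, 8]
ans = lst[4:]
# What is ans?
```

lst has length 7. The slice lst[4:] selects indices [4, 5, 6] (4->7, 5->18, 6->8), giving [7, 18, 8].

[7, 18, 8]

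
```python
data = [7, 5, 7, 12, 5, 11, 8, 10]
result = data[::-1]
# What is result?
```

data has length 8. The slice data[::-1] selects indices [7, 6, 5, 4, 3, 2, 1, 0] (7->10, 6->8, 5->11, 4->5, 3->12, 2->7, 1->5, 0->7), giving [10, 8, 11, 5, 12, 7, 5, 7].

[10, 8, 11, 5, 12, 7, 5, 7]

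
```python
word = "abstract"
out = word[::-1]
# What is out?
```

word has length 8. The slice word[::-1] selects indices [7, 6, 5, 4, 3, 2, 1, 0] (7->'t', 6->'c', 5->'a', 4->'r', 3->'t', 2->'s', 1->'b', 0->'a'), giving 'tcartsba'.

'tcartsba'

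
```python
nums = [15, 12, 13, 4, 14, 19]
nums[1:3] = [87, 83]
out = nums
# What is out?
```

nums starts as [15, 12, 13, 4, 14, 19] (length 6). The slice nums[1:3] covers indices [1, 2] with values [12, 13]. Replacing that slice with [87, 83] (same length) produces [15, 87, 83, 4, 14, 19].

[15, 87, 83, 4, 14, 19]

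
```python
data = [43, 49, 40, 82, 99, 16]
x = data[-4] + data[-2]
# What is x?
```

data has length 6. Negative index -4 maps to positive index 6 + (-4) = 2. data[2] = 40.
data has length 6. Negative index -2 maps to positive index 6 + (-2) = 4. data[4] = 99.
Sum: 40 + 99 = 139.

139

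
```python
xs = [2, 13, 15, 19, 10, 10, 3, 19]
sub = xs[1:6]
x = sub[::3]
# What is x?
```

xs has length 8. The slice xs[1:6] selects indices [1, 2, 3, 4, 5] (1->13, 2->15, 3->19, 4->10, 5->10), giving [13, 15, 19, 10, 10]. So sub = [13, 15, 19, 10, 10]. sub has length 5. The slice sub[::3] selects indices [0, 3] (0->13, 3->10), giving [13, 10].

[13, 10]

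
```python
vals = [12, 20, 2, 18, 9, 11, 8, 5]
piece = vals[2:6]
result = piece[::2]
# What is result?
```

vals has length 8. The slice vals[2:6] selects indices [2, 3, 4, 5] (2->2, 3->18, 4->9, 5->11), giving [2, 18, 9, 11]. So piece = [2, 18, 9, 11]. piece has length 4. The slice piece[::2] selects indices [0, 2] (0->2, 2->9), giving [2, 9].

[2, 9]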